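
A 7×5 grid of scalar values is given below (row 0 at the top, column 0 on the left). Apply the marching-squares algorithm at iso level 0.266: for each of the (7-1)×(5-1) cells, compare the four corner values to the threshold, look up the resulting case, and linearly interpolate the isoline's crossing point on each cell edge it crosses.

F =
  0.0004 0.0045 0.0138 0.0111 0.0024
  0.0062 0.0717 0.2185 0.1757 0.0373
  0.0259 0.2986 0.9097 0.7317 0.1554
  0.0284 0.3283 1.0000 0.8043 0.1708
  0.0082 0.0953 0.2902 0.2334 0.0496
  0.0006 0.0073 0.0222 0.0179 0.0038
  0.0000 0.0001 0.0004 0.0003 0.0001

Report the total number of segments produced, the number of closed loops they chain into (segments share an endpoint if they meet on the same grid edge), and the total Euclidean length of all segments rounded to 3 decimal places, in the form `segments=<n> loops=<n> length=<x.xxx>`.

cell (1,0): code 0100 → (1.856,1.000)–(2.000,0.880)
cell (1,1): code 1100 → (1.069,2.000)–(1.856,1.000)
cell (1,2): code 1100 → (1.162,3.000)–(1.069,2.000)
cell (1,3): code 1000 → (2.000,3.808)–(1.162,3.000)
cell (2,0): code 0110 → (2.000,0.880)–(3.000,0.792)
cell (2,3): code 1001 → (3.000,3.850)–(2.000,3.808)
cell (3,0): code 0010 → (3.000,0.792)–(3.267,1.000)
cell (3,1): code 0111 → (3.267,1.000)–(4.000,1.876)
cell (3,2): code 1011 → (4.000,2.426)–(3.943,3.000)
cell (3,3): code 0001 → (3.943,3.000)–(3.000,3.850)
cell (4,1): code 0010 → (4.000,1.876)–(4.090,2.000)
cell (4,2): code 0001 → (4.090,2.000)–(4.000,2.426)
total: 12 segments, chained into 1 closed loop(s), length Σ = 9.548360

segments=12 loops=1 length=9.548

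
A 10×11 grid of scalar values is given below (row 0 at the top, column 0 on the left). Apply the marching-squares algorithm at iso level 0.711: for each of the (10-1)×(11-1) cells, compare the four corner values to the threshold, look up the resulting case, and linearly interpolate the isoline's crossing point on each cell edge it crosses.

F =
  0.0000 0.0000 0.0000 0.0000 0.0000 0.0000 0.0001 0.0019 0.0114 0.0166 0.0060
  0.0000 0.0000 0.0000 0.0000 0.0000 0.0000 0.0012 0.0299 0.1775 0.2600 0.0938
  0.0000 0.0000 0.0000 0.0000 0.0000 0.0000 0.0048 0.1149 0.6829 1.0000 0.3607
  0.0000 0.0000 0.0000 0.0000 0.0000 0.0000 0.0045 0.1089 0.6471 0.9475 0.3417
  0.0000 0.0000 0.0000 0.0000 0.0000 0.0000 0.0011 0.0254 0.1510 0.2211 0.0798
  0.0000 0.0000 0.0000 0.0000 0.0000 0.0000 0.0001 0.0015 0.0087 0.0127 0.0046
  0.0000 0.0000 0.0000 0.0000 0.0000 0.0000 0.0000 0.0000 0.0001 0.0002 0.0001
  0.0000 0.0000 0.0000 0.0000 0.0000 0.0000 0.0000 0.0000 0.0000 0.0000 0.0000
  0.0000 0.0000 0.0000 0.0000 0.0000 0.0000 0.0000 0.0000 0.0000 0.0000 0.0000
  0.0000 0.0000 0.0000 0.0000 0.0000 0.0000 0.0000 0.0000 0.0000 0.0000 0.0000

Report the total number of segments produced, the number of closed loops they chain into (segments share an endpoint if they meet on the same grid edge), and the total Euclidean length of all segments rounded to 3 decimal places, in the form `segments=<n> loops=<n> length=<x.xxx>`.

segments=6 loops=1 length=4.959

cell (1,8): code 0100 → (1.609,9.000)–(2.000,8.089)
cell (1,9): code 1000 → (2.000,9.452)–(1.609,9.000)
cell (2,8): code 0110 → (2.000,8.089)–(3.000,8.213)
cell (2,9): code 1001 → (3.000,9.390)–(2.000,9.452)
cell (3,8): code 0010 → (3.000,8.213)–(3.326,9.000)
cell (3,9): code 0001 → (3.326,9.000)–(3.000,9.390)
total: 6 segments, chained into 1 closed loop(s), length Σ = 4.958786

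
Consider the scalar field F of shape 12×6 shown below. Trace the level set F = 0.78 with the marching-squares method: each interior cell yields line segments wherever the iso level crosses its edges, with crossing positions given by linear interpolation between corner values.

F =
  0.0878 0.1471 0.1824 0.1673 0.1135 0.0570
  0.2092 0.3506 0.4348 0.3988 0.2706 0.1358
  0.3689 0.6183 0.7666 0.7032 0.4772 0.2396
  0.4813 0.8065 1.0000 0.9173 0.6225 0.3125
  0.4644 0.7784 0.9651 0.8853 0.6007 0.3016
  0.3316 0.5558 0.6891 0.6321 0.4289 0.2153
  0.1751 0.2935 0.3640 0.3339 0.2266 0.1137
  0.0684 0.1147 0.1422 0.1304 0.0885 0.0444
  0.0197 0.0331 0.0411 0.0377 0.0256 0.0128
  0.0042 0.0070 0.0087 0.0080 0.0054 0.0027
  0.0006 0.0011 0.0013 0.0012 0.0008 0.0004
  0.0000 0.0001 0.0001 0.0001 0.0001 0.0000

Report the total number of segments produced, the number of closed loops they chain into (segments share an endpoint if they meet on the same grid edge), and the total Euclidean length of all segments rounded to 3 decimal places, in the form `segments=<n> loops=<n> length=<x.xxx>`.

cell (2,0): code 0100 → (2.859,1.000)–(3.000,0.919)
cell (2,1): code 1100 → (2.057,2.000)–(2.859,1.000)
cell (2,2): code 1100 → (2.359,3.000)–(2.057,2.000)
cell (2,3): code 1000 → (3.000,3.466)–(2.359,3.000)
cell (3,0): code 0010 → (3.000,0.919)–(3.943,1.000)
cell (3,1): code 0111 → (3.943,1.000)–(4.000,1.009)
cell (3,3): code 1001 → (4.000,3.370)–(3.000,3.466)
cell (4,1): code 0010 → (4.000,1.009)–(4.671,2.000)
cell (4,2): code 0011 → (4.671,2.000)–(4.416,3.000)
cell (4,3): code 0001 → (4.416,3.000)–(4.000,3.370)
total: 10 segments, chained into 1 closed loop(s), length Σ = 8.075670

segments=10 loops=1 length=8.076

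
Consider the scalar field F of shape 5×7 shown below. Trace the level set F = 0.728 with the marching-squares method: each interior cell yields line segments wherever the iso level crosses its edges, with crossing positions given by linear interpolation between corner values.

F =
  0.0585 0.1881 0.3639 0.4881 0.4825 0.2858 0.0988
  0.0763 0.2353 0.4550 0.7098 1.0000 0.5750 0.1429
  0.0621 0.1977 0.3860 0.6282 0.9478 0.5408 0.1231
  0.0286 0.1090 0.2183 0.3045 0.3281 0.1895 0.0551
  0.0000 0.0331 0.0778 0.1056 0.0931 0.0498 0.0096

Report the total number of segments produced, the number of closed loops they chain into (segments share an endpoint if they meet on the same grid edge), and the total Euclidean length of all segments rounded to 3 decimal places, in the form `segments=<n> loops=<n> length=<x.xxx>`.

segments=6 loops=1 length=5.358

cell (0,3): code 0100 → (0.474,4.000)–(1.000,3.063)
cell (0,4): code 1000 → (1.000,4.640)–(0.474,4.000)
cell (1,3): code 0110 → (1.000,3.063)–(2.000,3.312)
cell (1,4): code 1001 → (2.000,4.540)–(1.000,4.640)
cell (2,3): code 0010 → (2.000,3.312)–(2.355,4.000)
cell (2,4): code 0001 → (2.355,4.000)–(2.000,4.540)
total: 6 segments, chained into 1 closed loop(s), length Σ = 5.358334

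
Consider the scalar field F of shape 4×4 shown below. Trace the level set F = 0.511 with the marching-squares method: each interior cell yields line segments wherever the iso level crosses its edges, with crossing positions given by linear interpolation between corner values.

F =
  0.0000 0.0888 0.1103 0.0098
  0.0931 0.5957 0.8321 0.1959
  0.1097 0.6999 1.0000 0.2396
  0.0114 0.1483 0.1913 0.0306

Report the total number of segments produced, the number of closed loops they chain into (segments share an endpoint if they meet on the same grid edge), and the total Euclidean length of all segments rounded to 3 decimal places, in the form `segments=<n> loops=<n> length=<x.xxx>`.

segments=8 loops=1 length=6.354

cell (0,0): code 0100 → (0.833,1.000)–(1.000,0.831)
cell (0,1): code 1100 → (0.555,2.000)–(0.833,1.000)
cell (0,2): code 1000 → (1.000,2.505)–(0.555,2.000)
cell (1,0): code 0110 → (1.000,0.831)–(2.000,0.680)
cell (1,2): code 1001 → (2.000,2.643)–(1.000,2.505)
cell (2,0): code 0010 → (2.000,0.680)–(2.342,1.000)
cell (2,1): code 0011 → (2.342,1.000)–(2.605,2.000)
cell (2,2): code 0001 → (2.605,2.000)–(2.000,2.643)
total: 8 segments, chained into 1 closed loop(s), length Σ = 6.354170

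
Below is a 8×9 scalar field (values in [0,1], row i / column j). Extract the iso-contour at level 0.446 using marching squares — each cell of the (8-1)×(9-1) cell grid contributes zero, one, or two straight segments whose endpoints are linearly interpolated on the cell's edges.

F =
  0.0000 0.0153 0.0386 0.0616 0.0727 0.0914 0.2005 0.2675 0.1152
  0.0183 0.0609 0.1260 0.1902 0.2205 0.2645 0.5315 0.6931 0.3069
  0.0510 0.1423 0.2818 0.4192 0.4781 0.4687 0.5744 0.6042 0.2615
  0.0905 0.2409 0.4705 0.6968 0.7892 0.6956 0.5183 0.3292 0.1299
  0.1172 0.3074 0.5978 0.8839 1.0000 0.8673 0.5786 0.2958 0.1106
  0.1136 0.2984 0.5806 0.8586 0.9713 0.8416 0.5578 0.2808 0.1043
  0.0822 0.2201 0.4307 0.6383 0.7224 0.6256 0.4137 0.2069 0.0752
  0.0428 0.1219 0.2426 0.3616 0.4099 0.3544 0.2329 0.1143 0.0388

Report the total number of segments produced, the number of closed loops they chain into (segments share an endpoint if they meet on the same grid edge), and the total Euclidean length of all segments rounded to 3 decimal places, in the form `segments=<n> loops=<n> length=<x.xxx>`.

cell (0,5): code 0100 → (0.742,6.000)–(1.000,5.680)
cell (0,6): code 1100 → (0.419,7.000)–(0.742,6.000)
cell (0,7): code 1000 → (1.000,7.640)–(0.419,7.000)
cell (1,3): code 0100 → (1.875,4.000)–(2.000,3.455)
cell (1,4): code 1100 → (1.889,5.000)–(1.875,4.000)
cell (1,5): code 1110 → (1.000,5.680)–(1.889,5.000)
cell (1,7): code 1001 → (2.000,7.462)–(1.000,7.640)
cell (2,1): code 0100 → (2.870,2.000)–(3.000,1.893)
cell (2,2): code 1100 → (2.097,3.000)–(2.870,2.000)
cell (2,3): code 1110 → (2.000,3.455)–(2.097,3.000)
cell (2,6): code 1011 → (3.000,6.382)–(2.575,7.000)
cell (2,7): code 0001 → (2.575,7.000)–(2.000,7.462)
cell (3,1): code 0110 → (3.000,1.893)–(4.000,1.477)
cell (3,6): code 1001 → (4.000,6.469)–(3.000,6.382)
cell (4,1): code 0110 → (4.000,1.477)–(5.000,1.523)
cell (4,6): code 1001 → (5.000,6.404)–(4.000,6.469)
cell (5,1): code 0010 → (5.000,1.523)–(5.898,2.000)
cell (5,2): code 0111 → (5.898,2.000)–(6.000,2.074)
cell (5,5): code 1011 → (6.000,5.848)–(5.776,6.000)
cell (5,6): code 0001 → (5.776,6.000)–(5.000,6.404)
cell (6,2): code 0010 → (6.000,2.074)–(6.695,3.000)
cell (6,3): code 0011 → (6.695,3.000)–(6.884,4.000)
cell (6,4): code 0011 → (6.884,4.000)–(6.662,5.000)
cell (6,5): code 0001 → (6.662,5.000)–(6.000,5.848)
total: 24 segments, chained into 1 closed loop(s), length Σ = 20.058730

segments=24 loops=1 length=20.059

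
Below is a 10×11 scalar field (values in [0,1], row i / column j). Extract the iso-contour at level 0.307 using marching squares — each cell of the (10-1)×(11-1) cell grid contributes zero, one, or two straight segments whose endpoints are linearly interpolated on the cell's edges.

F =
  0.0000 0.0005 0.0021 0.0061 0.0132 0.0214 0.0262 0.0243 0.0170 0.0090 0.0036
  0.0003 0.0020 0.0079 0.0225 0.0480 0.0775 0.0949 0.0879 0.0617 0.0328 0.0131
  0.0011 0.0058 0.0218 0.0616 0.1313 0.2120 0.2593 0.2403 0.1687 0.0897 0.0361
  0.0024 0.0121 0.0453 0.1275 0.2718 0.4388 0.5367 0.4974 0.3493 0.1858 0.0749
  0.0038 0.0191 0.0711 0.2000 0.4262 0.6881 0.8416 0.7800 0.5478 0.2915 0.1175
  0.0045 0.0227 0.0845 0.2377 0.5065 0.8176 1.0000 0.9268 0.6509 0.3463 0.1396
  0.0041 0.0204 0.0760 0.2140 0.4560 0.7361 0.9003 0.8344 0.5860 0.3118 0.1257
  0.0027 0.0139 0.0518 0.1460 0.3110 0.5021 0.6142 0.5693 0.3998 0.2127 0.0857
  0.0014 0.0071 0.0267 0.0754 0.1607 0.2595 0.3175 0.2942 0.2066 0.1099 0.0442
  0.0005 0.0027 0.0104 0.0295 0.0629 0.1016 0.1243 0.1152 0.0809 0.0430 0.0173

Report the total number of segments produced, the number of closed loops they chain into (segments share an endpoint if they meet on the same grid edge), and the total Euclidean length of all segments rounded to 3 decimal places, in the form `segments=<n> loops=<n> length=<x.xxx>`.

segments=24 loops=1 length=18.444

cell (2,4): code 0100 → (2.419,5.000)–(3.000,4.211)
cell (2,5): code 1100 → (2.172,6.000)–(2.419,5.000)
cell (2,6): code 1100 → (2.259,7.000)–(2.172,6.000)
cell (2,7): code 1100 → (2.766,8.000)–(2.259,7.000)
cell (2,8): code 1000 → (3.000,8.259)–(2.766,8.000)
cell (3,3): code 0100 → (3.228,4.000)–(4.000,3.473)
cell (3,4): code 1110 → (3.000,4.211)–(3.228,4.000)
cell (3,8): code 1001 → (4.000,8.940)–(3.000,8.259)
cell (4,3): code 0110 → (4.000,3.473)–(5.000,3.258)
cell (4,8): code 1101 → (4.283,9.000)–(4.000,8.940)
cell (4,9): code 1000 → (5.000,9.190)–(4.283,9.000)
cell (5,3): code 0110 → (5.000,3.258)–(6.000,3.384)
cell (5,9): code 1001 → (6.000,9.026)–(5.000,9.190)
cell (6,3): code 0110 → (6.000,3.384)–(7.000,3.976)
cell (6,8): code 1011 → (7.000,8.496)–(6.048,9.000)
cell (6,9): code 0001 → (6.048,9.000)–(6.000,9.026)
cell (7,3): code 0010 → (7.000,3.976)–(7.027,4.000)
cell (7,4): code 0011 → (7.027,4.000)–(7.804,5.000)
cell (7,5): code 0111 → (7.804,5.000)–(8.000,5.819)
cell (7,6): code 1011 → (8.000,6.451)–(7.953,7.000)
cell (7,7): code 0011 → (7.953,7.000)–(7.480,8.000)
cell (7,8): code 0001 → (7.480,8.000)–(7.000,8.496)
cell (8,5): code 0010 → (8.000,5.819)–(8.054,6.000)
cell (8,6): code 0001 → (8.054,6.000)–(8.000,6.451)
total: 24 segments, chained into 1 closed loop(s), length Σ = 18.443503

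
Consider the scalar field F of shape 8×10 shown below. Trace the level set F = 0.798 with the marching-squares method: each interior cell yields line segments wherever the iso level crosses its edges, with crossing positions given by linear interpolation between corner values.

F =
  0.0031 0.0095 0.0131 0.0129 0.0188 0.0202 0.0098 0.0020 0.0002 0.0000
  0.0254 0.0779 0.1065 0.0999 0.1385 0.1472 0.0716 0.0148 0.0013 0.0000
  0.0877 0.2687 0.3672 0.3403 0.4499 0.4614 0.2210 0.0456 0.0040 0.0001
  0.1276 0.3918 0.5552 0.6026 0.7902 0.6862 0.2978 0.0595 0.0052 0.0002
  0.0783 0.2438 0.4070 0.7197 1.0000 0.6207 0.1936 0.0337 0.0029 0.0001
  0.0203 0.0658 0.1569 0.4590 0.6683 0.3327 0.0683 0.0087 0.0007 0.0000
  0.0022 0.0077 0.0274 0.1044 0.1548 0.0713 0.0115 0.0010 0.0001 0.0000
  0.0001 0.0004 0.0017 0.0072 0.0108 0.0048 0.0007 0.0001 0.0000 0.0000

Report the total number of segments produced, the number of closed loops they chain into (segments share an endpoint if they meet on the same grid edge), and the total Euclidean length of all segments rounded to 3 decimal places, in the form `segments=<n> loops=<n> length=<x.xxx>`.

segments=4 loops=1 length=4.055

cell (3,3): code 0100 → (3.037,4.000)–(4.000,3.279)
cell (3,4): code 1000 → (4.000,4.533)–(3.037,4.000)
cell (4,3): code 0010 → (4.000,3.279)–(4.609,4.000)
cell (4,4): code 0001 → (4.609,4.000)–(4.000,4.533)
total: 4 segments, chained into 1 closed loop(s), length Σ = 4.055454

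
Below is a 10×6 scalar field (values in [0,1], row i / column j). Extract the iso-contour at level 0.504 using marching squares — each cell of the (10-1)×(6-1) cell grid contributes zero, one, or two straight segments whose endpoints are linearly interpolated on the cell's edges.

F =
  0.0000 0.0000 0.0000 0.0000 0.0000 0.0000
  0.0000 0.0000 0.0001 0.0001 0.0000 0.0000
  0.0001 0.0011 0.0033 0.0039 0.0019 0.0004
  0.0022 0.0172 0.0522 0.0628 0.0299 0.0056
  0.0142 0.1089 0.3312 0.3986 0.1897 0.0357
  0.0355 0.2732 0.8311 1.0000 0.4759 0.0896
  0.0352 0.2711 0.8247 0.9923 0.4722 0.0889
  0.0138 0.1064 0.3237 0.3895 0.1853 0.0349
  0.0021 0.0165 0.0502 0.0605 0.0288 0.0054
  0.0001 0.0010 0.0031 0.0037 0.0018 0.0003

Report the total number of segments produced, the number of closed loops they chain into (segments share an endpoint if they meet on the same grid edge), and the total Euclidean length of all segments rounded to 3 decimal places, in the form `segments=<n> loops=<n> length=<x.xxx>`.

cell (4,1): code 0100 → (4.346,2.000)–(5.000,1.414)
cell (4,2): code 1100 → (4.175,3.000)–(4.346,2.000)
cell (4,3): code 1000 → (5.000,3.946)–(4.175,3.000)
cell (5,1): code 0110 → (5.000,1.414)–(6.000,1.421)
cell (5,3): code 1001 → (6.000,3.939)–(5.000,3.946)
cell (6,1): code 0010 → (6.000,1.421)–(6.640,2.000)
cell (6,2): code 0011 → (6.640,2.000)–(6.810,3.000)
cell (6,3): code 0001 → (6.810,3.000)–(6.000,3.939)
total: 8 segments, chained into 1 closed loop(s), length Σ = 8.266058

segments=8 loops=1 length=8.266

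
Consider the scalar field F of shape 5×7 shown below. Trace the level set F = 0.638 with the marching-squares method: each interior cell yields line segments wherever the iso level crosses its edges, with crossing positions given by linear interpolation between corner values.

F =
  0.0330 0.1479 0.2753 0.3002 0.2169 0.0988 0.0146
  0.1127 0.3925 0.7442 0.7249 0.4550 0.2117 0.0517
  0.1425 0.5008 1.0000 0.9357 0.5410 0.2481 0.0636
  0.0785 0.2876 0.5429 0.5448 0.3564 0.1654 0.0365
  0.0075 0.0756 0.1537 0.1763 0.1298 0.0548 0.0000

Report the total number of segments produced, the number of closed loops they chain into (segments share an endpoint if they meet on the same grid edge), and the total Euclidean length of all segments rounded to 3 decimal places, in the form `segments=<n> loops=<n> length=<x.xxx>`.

cell (0,1): code 0100 → (0.774,2.000)–(1.000,1.698)
cell (0,2): code 1100 → (0.795,3.000)–(0.774,2.000)
cell (0,3): code 1000 → (1.000,3.322)–(0.795,3.000)
cell (1,1): code 0110 → (1.000,1.698)–(2.000,1.275)
cell (1,3): code 1001 → (2.000,3.754)–(1.000,3.322)
cell (2,1): code 0010 → (2.000,1.275)–(2.792,2.000)
cell (2,2): code 0011 → (2.792,2.000)–(2.762,3.000)
cell (2,3): code 0001 → (2.762,3.000)–(2.000,3.754)
total: 8 segments, chained into 1 closed loop(s), length Σ = 7.080599

segments=8 loops=1 length=7.081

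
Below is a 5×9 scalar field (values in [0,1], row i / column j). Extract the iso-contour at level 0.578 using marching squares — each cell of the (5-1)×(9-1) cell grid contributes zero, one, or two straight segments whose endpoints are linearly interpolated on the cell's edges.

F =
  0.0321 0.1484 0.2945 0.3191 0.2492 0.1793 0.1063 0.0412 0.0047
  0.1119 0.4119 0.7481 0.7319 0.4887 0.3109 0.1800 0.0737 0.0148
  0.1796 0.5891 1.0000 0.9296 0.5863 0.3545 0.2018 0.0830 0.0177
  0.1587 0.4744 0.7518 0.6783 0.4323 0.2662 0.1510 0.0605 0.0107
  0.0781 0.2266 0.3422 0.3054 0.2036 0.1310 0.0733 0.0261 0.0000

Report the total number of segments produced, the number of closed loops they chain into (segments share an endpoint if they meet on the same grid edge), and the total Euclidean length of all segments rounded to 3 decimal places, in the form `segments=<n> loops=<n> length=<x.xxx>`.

segments=14 loops=1 length=9.086

cell (0,1): code 0100 → (0.625,2.000)–(1.000,1.494)
cell (0,2): code 1100 → (0.627,3.000)–(0.625,2.000)
cell (0,3): code 1000 → (1.000,3.633)–(0.627,3.000)
cell (1,0): code 0100 → (1.937,1.000)–(2.000,0.973)
cell (1,1): code 1110 → (1.000,1.494)–(1.937,1.000)
cell (1,3): code 1101 → (1.915,4.000)–(1.000,3.633)
cell (1,4): code 1000 → (2.000,4.036)–(1.915,4.000)
cell (2,0): code 0010 → (2.000,0.973)–(2.097,1.000)
cell (2,1): code 0111 → (2.097,1.000)–(3.000,1.373)
cell (2,3): code 1011 → (3.000,3.408)–(2.054,4.000)
cell (2,4): code 0001 → (2.054,4.000)–(2.000,4.036)
cell (3,1): code 0010 → (3.000,1.373)–(3.424,2.000)
cell (3,2): code 0011 → (3.424,2.000)–(3.269,3.000)
cell (3,3): code 0001 → (3.269,3.000)–(3.000,3.408)
total: 14 segments, chained into 1 closed loop(s), length Σ = 9.086183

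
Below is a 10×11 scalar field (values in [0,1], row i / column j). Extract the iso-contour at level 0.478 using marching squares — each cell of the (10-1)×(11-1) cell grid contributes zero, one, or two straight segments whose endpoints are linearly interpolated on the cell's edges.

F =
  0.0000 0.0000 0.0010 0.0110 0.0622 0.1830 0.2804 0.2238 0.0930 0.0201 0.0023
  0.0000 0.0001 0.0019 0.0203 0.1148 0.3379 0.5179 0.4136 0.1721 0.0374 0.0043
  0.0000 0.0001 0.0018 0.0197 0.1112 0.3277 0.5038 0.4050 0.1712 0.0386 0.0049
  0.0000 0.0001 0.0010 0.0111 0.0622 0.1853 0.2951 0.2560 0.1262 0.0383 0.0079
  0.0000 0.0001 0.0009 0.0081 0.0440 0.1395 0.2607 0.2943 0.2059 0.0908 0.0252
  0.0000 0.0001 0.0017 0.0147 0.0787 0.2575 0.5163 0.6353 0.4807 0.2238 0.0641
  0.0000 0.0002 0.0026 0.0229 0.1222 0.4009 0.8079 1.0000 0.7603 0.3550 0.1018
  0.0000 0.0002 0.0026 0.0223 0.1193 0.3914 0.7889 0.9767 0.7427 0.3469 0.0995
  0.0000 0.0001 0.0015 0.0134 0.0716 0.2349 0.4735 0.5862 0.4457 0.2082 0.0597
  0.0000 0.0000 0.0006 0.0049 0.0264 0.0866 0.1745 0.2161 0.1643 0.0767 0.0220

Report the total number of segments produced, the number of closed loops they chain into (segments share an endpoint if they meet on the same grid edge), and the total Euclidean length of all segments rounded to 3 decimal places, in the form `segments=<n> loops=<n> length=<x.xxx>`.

segments=20 loops=2 length=14.466

cell (0,5): code 0100 → (0.832,6.000)–(1.000,5.778)
cell (0,6): code 1000 → (1.000,6.383)–(0.832,6.000)
cell (1,5): code 0110 → (1.000,5.778)–(2.000,5.853)
cell (1,6): code 1001 → (2.000,6.261)–(1.000,6.383)
cell (2,5): code 0010 → (2.000,5.853)–(2.124,6.000)
cell (2,6): code 0001 → (2.124,6.000)–(2.000,6.261)
cell (4,5): code 0100 → (4.850,6.000)–(5.000,5.852)
cell (4,6): code 1100 → (4.539,7.000)–(4.850,6.000)
cell (4,7): code 1100 → (4.990,8.000)–(4.539,7.000)
cell (4,8): code 1000 → (5.000,8.011)–(4.990,8.000)
cell (5,5): code 0110 → (5.000,5.852)–(6.000,5.189)
cell (5,8): code 1001 → (6.000,8.697)–(5.000,8.011)
cell (6,5): code 0110 → (6.000,5.189)–(7.000,5.218)
cell (6,8): code 1001 → (7.000,8.669)–(6.000,8.697)
cell (7,5): code 0010 → (7.000,5.218)–(7.986,6.000)
cell (7,6): code 0111 → (7.986,6.000)–(8.000,6.040)
cell (7,7): code 1011 → (8.000,7.770)–(7.891,8.000)
cell (7,8): code 0001 → (7.891,8.000)–(7.000,8.669)
cell (8,6): code 0010 → (8.000,6.040)–(8.292,7.000)
cell (8,7): code 0001 → (8.292,7.000)–(8.000,7.770)
total: 20 segments, chained into 2 closed loop(s), length Σ = 14.465993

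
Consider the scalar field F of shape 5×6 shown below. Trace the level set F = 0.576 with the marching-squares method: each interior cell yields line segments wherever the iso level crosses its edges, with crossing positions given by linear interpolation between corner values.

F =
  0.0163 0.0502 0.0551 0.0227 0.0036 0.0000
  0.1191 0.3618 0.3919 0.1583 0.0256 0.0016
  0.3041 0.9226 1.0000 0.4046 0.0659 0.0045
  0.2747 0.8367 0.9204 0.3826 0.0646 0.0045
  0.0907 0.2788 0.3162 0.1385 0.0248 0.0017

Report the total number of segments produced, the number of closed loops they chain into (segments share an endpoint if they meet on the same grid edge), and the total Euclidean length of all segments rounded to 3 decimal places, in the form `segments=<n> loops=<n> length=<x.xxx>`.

cell (1,0): code 0100 → (1.382,1.000)–(2.000,0.440)
cell (1,1): code 1100 → (1.303,2.000)–(1.382,1.000)
cell (1,2): code 1000 → (2.000,2.712)–(1.303,2.000)
cell (2,0): code 0110 → (2.000,0.440)–(3.000,0.536)
cell (2,2): code 1001 → (3.000,2.640)–(2.000,2.712)
cell (3,0): code 0010 → (3.000,0.536)–(3.467,1.000)
cell (3,1): code 0011 → (3.467,1.000)–(3.570,2.000)
cell (3,2): code 0001 → (3.570,2.000)–(3.000,2.640)
total: 8 segments, chained into 1 closed loop(s), length Σ = 7.362287

segments=8 loops=1 length=7.362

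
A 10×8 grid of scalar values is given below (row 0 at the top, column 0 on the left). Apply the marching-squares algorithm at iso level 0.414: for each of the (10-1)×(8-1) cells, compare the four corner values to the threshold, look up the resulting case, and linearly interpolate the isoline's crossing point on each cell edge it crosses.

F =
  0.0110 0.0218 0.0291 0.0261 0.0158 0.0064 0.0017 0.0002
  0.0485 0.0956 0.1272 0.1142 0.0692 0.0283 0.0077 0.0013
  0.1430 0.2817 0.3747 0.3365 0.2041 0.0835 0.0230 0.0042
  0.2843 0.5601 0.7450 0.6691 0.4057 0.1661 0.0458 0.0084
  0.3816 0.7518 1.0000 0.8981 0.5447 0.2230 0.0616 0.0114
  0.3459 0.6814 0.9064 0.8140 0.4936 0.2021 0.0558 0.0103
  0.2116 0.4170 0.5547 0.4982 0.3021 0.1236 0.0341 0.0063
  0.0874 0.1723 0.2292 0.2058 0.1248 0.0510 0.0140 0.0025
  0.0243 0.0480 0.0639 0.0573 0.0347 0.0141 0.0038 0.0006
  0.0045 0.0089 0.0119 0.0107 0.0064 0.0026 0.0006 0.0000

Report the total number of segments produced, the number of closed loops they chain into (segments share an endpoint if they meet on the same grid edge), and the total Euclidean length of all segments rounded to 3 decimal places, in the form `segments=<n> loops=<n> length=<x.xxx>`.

cell (2,0): code 0100 → (2.475,1.000)–(3.000,0.470)
cell (2,1): code 1100 → (2.106,2.000)–(2.475,1.000)
cell (2,2): code 1100 → (2.233,3.000)–(2.106,2.000)
cell (2,3): code 1000 → (3.000,3.968)–(2.233,3.000)
cell (3,0): code 0110 → (3.000,0.470)–(4.000,0.088)
cell (3,3): code 1101 → (3.060,4.000)–(3.000,3.968)
cell (3,4): code 1000 → (4.000,4.406)–(3.060,4.000)
cell (4,0): code 0110 → (4.000,0.088)–(5.000,0.203)
cell (4,4): code 1001 → (5.000,4.273)–(4.000,4.406)
cell (5,0): code 0110 → (5.000,0.203)–(6.000,0.985)
cell (5,3): code 1011 → (6.000,3.429)–(5.416,4.000)
cell (5,4): code 0001 → (5.416,4.000)–(5.000,4.273)
cell (6,0): code 0010 → (6.000,0.985)–(6.012,1.000)
cell (6,1): code 0011 → (6.012,1.000)–(6.432,2.000)
cell (6,2): code 0011 → (6.432,2.000)–(6.288,3.000)
cell (6,3): code 0001 → (6.288,3.000)–(6.000,3.429)
total: 16 segments, chained into 1 closed loop(s), length Σ = 13.447905

segments=16 loops=1 length=13.448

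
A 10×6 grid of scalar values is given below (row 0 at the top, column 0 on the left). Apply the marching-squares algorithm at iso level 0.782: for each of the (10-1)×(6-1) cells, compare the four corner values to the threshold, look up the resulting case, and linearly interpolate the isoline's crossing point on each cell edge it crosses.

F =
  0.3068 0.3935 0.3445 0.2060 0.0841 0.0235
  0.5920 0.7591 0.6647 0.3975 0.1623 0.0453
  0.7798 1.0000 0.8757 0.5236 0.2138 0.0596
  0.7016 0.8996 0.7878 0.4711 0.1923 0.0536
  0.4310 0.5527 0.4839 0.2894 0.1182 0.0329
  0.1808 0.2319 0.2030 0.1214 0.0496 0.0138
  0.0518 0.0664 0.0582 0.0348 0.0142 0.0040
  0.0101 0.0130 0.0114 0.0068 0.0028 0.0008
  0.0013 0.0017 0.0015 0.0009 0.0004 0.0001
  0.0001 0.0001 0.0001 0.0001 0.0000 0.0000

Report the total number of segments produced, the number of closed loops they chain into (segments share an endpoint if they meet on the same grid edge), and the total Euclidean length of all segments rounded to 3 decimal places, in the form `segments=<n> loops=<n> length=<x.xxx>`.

cell (1,0): code 0100 → (1.095,1.000)–(2.000,0.010)
cell (1,1): code 1100 → (1.556,2.000)–(1.095,1.000)
cell (1,2): code 1000 → (2.000,2.266)–(1.556,2.000)
cell (2,0): code 0110 → (2.000,0.010)–(3.000,0.406)
cell (2,2): code 1001 → (3.000,2.018)–(2.000,2.266)
cell (3,0): code 0010 → (3.000,0.406)–(3.339,1.000)
cell (3,1): code 0011 → (3.339,1.000)–(3.019,2.000)
cell (3,2): code 0001 → (3.019,2.000)–(3.000,2.018)
total: 8 segments, chained into 1 closed loop(s), length Σ = 6.826157

segments=8 loops=1 length=6.826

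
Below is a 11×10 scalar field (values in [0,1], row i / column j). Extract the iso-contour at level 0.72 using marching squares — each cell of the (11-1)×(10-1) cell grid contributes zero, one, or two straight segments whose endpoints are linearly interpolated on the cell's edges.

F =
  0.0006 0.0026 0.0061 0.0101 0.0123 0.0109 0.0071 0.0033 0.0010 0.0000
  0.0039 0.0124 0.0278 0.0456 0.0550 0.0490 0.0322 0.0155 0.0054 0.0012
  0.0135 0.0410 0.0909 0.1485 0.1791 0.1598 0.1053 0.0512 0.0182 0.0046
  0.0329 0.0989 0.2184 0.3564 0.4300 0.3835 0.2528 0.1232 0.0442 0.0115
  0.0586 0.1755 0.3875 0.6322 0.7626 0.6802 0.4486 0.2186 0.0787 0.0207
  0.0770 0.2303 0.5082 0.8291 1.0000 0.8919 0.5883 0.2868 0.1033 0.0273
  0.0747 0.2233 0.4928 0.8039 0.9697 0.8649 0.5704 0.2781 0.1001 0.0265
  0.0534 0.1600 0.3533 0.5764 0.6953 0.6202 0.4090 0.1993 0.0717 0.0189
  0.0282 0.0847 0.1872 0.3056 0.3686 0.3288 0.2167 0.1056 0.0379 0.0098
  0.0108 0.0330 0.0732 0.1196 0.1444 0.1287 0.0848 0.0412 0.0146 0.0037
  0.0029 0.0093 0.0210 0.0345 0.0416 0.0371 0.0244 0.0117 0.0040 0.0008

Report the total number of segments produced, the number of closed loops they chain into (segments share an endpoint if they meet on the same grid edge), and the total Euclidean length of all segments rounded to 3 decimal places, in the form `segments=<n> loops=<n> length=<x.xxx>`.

segments=12 loops=1 length=9.268

cell (3,3): code 0100 → (3.872,4.000)–(4.000,3.673)
cell (3,4): code 1000 → (4.000,4.517)–(3.872,4.000)
cell (4,2): code 0100 → (4.446,3.000)–(5.000,2.660)
cell (4,3): code 1110 → (4.000,3.673)–(4.446,3.000)
cell (4,4): code 1101 → (4.188,5.000)–(4.000,4.517)
cell (4,5): code 1000 → (5.000,5.566)–(4.188,5.000)
cell (5,2): code 0110 → (5.000,2.660)–(6.000,2.730)
cell (5,5): code 1001 → (6.000,5.492)–(5.000,5.566)
cell (6,2): code 0010 → (6.000,2.730)–(6.369,3.000)
cell (6,3): code 0011 → (6.369,3.000)–(6.910,4.000)
cell (6,4): code 0011 → (6.910,4.000)–(6.592,5.000)
cell (6,5): code 0001 → (6.592,5.000)–(6.000,5.492)
total: 12 segments, chained into 1 closed loop(s), length Σ = 9.267730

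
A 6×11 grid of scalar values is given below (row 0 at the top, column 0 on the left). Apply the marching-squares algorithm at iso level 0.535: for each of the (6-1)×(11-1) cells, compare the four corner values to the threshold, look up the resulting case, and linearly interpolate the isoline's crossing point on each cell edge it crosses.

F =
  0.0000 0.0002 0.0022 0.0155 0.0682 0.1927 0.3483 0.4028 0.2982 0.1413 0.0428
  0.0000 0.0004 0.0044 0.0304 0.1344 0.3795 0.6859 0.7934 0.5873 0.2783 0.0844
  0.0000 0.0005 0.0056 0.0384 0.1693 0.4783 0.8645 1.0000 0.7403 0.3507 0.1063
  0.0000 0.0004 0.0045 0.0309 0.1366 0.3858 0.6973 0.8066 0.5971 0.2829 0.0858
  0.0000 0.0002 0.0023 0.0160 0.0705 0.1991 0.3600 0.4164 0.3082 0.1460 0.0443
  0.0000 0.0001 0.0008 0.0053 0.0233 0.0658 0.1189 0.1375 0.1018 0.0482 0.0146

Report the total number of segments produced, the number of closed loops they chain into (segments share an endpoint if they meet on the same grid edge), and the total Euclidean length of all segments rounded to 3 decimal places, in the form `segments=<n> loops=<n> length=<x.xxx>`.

cell (0,5): code 0100 → (0.553,6.000)–(1.000,5.508)
cell (0,6): code 1100 → (0.338,7.000)–(0.553,6.000)
cell (0,7): code 1100 → (0.819,8.000)–(0.338,7.000)
cell (0,8): code 1000 → (1.000,8.169)–(0.819,8.000)
cell (1,5): code 0110 → (1.000,5.508)–(2.000,5.147)
cell (1,8): code 1001 → (2.000,8.527)–(1.000,8.169)
cell (2,5): code 0110 → (2.000,5.147)–(3.000,5.479)
cell (2,8): code 1001 → (3.000,8.198)–(2.000,8.527)
cell (3,5): code 0010 → (3.000,5.479)–(3.481,6.000)
cell (3,6): code 0011 → (3.481,6.000)–(3.696,7.000)
cell (3,7): code 0011 → (3.696,7.000)–(3.215,8.000)
cell (3,8): code 0001 → (3.215,8.000)–(3.000,8.198)
total: 12 segments, chained into 1 closed loop(s), length Σ = 10.410520

segments=12 loops=1 length=10.411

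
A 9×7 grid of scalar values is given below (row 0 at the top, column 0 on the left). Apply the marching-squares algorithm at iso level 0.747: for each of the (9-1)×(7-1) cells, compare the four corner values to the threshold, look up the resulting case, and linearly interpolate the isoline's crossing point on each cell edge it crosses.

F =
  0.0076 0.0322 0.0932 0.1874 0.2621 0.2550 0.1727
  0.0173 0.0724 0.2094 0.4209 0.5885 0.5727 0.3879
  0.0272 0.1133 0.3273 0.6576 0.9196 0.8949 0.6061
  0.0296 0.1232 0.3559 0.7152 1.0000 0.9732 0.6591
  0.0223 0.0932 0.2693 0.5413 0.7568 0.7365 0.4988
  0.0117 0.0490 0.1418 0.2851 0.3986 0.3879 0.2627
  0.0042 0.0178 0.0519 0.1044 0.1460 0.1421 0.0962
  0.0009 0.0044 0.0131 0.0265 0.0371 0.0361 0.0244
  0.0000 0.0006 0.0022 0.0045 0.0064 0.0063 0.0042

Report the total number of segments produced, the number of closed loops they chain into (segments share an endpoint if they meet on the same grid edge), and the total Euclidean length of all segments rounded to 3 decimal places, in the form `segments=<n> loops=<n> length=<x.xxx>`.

cell (1,3): code 0100 → (1.479,4.000)–(2.000,3.341)
cell (1,4): code 1100 → (1.541,5.000)–(1.479,4.000)
cell (1,5): code 1000 → (2.000,5.512)–(1.541,5.000)
cell (2,3): code 0110 → (2.000,3.341)–(3.000,3.112)
cell (2,5): code 1001 → (3.000,5.720)–(2.000,5.512)
cell (3,3): code 0110 → (3.000,3.112)–(4.000,3.955)
cell (3,4): code 1011 → (4.000,4.483)–(3.956,5.000)
cell (3,5): code 0001 → (3.956,5.000)–(3.000,5.720)
cell (4,3): code 0010 → (4.000,3.955)–(4.027,4.000)
cell (4,4): code 0001 → (4.027,4.000)–(4.000,4.483)
total: 10 segments, chained into 1 closed loop(s), length Σ = 8.137354

segments=10 loops=1 length=8.137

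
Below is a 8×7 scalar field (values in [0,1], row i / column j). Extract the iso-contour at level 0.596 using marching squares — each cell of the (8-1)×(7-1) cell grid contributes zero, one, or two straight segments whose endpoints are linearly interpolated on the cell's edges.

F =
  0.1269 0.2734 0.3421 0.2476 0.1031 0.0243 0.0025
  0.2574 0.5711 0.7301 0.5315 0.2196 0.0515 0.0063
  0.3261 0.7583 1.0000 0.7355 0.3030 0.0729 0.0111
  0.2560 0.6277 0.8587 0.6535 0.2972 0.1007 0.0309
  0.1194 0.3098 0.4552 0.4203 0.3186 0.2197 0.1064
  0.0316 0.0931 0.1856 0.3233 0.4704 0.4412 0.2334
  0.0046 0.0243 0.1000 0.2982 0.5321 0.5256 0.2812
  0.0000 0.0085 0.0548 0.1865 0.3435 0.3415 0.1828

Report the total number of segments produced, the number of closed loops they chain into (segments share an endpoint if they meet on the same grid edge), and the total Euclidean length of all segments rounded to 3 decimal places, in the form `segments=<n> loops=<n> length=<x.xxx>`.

segments=12 loops=1 length=8.730

cell (0,1): code 0100 → (0.654,2.000)–(1.000,1.157)
cell (0,2): code 1000 → (1.000,2.675)–(0.654,2.000)
cell (1,0): code 0100 → (1.133,1.000)–(2.000,0.624)
cell (1,1): code 1110 → (1.000,1.157)–(1.133,1.000)
cell (1,2): code 1101 → (1.316,3.000)–(1.000,2.675)
cell (1,3): code 1000 → (2.000,3.323)–(1.316,3.000)
cell (2,0): code 0110 → (2.000,0.624)–(3.000,0.915)
cell (2,3): code 1001 → (3.000,3.161)–(2.000,3.323)
cell (3,0): code 0010 → (3.000,0.915)–(3.100,1.000)
cell (3,1): code 0011 → (3.100,1.000)–(3.651,2.000)
cell (3,2): code 0011 → (3.651,2.000)–(3.247,3.000)
cell (3,3): code 0001 → (3.247,3.000)–(3.000,3.161)
total: 12 segments, chained into 1 closed loop(s), length Σ = 8.730320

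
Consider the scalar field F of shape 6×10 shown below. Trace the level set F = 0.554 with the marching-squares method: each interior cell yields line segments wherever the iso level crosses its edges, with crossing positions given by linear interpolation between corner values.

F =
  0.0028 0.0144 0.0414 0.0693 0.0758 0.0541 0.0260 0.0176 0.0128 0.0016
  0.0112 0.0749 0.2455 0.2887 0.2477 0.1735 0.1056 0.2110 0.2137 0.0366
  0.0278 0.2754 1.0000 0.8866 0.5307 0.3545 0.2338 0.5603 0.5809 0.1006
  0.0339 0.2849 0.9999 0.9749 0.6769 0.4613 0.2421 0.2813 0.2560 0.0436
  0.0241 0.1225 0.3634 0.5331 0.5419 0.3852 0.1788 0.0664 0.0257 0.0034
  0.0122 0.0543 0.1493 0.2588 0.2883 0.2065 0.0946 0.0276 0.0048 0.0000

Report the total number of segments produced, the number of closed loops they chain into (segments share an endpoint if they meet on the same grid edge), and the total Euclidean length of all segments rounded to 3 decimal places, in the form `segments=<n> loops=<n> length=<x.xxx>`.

cell (1,1): code 0100 → (1.409,2.000)–(2.000,1.384)
cell (1,2): code 1100 → (1.444,3.000)–(1.409,2.000)
cell (1,3): code 1000 → (2.000,3.935)–(1.444,3.000)
cell (1,6): code 0100 → (1.982,7.000)–(2.000,6.981)
cell (1,7): code 1100 → (1.927,8.000)–(1.982,7.000)
cell (1,8): code 1000 → (2.000,8.056)–(1.927,8.000)
cell (2,1): code 0110 → (2.000,1.384)–(3.000,1.376)
cell (2,3): code 1101 → (2.159,4.000)–(2.000,3.935)
cell (2,4): code 1000 → (3.000,4.570)–(2.159,4.000)
cell (2,6): code 0010 → (2.000,6.981)–(2.023,7.000)
cell (2,7): code 0011 → (2.023,7.000)–(2.083,8.000)
cell (2,8): code 0001 → (2.083,8.000)–(2.000,8.056)
cell (3,1): code 0010 → (3.000,1.376)–(3.701,2.000)
cell (3,2): code 0011 → (3.701,2.000)–(3.953,3.000)
cell (3,3): code 0011 → (3.953,3.000)–(3.910,4.000)
cell (3,4): code 0001 → (3.910,4.000)–(3.000,4.570)
total: 16 segments, chained into 2 closed loop(s), length Σ = 11.425414

segments=16 loops=2 length=11.425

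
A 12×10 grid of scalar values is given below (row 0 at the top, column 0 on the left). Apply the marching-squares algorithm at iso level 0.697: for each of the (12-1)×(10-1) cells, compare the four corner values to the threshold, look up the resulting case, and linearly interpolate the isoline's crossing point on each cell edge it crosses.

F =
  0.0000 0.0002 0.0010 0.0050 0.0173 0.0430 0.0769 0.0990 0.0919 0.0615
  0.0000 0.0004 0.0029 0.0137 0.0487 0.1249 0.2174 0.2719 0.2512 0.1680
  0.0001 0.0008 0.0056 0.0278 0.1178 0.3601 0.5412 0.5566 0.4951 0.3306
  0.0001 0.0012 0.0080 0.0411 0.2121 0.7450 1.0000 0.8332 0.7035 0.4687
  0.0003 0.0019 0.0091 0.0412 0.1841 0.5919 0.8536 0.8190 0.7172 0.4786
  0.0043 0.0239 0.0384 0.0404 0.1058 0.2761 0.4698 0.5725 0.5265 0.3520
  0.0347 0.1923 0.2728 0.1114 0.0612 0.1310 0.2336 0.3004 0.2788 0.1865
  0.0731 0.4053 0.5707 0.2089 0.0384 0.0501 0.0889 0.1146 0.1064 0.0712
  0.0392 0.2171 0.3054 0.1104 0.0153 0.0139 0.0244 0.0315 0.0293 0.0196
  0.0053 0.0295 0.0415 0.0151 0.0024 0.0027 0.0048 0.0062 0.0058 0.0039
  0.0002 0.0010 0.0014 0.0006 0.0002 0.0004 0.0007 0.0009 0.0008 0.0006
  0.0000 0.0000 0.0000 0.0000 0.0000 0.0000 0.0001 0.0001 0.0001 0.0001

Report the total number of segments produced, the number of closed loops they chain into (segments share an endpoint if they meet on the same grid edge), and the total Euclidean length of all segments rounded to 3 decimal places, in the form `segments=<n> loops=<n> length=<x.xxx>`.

cell (2,4): code 0100 → (2.875,5.000)–(3.000,4.910)
cell (2,5): code 1100 → (2.340,6.000)–(2.875,5.000)
cell (2,6): code 1100 → (2.508,7.000)–(2.340,6.000)
cell (2,7): code 1100 → (2.969,8.000)–(2.508,7.000)
cell (2,8): code 1000 → (3.000,8.028)–(2.969,8.000)
cell (3,4): code 0010 → (3.000,4.910)–(3.314,5.000)
cell (3,5): code 0111 → (3.314,5.000)–(4.000,5.402)
cell (3,8): code 1001 → (4.000,8.085)–(3.000,8.028)
cell (4,5): code 0010 → (4.000,5.402)–(4.408,6.000)
cell (4,6): code 0011 → (4.408,6.000)–(4.495,7.000)
cell (4,7): code 0011 → (4.495,7.000)–(4.106,8.000)
cell (4,8): code 0001 → (4.106,8.000)–(4.000,8.085)
total: 12 segments, chained into 1 closed loop(s), length Σ = 8.505027

segments=12 loops=1 length=8.505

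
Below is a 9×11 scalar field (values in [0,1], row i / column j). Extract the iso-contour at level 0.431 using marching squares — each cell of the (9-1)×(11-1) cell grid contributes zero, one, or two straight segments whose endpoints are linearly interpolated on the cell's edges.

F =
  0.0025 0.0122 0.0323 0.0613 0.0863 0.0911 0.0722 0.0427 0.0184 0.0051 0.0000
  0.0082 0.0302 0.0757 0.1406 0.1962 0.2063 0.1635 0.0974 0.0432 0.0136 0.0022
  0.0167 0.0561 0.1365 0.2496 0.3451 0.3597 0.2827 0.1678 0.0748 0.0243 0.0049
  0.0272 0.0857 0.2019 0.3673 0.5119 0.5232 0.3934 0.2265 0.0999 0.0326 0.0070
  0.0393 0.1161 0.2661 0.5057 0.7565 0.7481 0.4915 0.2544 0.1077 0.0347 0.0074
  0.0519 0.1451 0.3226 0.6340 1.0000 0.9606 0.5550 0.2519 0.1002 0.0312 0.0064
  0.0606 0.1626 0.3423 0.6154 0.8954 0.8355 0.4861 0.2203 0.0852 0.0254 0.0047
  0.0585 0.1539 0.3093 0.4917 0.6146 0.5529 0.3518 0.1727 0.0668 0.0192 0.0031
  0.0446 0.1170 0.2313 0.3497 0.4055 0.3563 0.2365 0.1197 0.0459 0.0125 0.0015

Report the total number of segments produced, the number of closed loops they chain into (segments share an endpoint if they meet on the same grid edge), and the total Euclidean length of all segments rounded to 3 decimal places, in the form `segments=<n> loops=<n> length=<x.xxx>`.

cell (2,3): code 0100 → (2.515,4.000)–(3.000,3.441)
cell (2,4): code 1100 → (2.436,5.000)–(2.515,4.000)
cell (2,5): code 1000 → (3.000,5.710)–(2.436,5.000)
cell (3,2): code 0100 → (3.460,3.000)–(4.000,2.688)
cell (3,3): code 1110 → (3.000,3.441)–(3.460,3.000)
cell (3,5): code 1101 → (3.383,6.000)–(3.000,5.710)
cell (3,6): code 1000 → (4.000,6.255)–(3.383,6.000)
cell (4,2): code 0110 → (4.000,2.688)–(5.000,2.348)
cell (4,6): code 1001 → (5.000,6.409)–(4.000,6.255)
cell (5,2): code 0110 → (5.000,2.348)–(6.000,2.325)
cell (5,6): code 1001 → (6.000,6.207)–(5.000,6.409)
cell (6,2): code 0110 → (6.000,2.325)–(7.000,2.667)
cell (6,5): code 1011 → (7.000,5.606)–(6.410,6.000)
cell (6,6): code 0001 → (6.410,6.000)–(6.000,6.207)
cell (7,2): code 0010 → (7.000,2.667)–(7.427,3.000)
cell (7,3): code 0011 → (7.427,3.000)–(7.878,4.000)
cell (7,4): code 0011 → (7.878,4.000)–(7.620,5.000)
cell (7,5): code 0001 → (7.620,5.000)–(7.000,5.606)
total: 18 segments, chained into 1 closed loop(s), length Σ = 14.911475

segments=18 loops=1 length=14.911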